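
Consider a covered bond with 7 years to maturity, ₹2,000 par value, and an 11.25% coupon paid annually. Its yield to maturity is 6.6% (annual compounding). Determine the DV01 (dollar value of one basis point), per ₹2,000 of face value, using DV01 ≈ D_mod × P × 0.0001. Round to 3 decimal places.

₹1.272

Periodic yield y = 0.066.
  t   CF        PV=CF/(1+0.066)^t    t·PV
  1       225.00       211.0694       211.0694
  2       225.00       198.0013       396.0027
  3       225.00       185.7423       557.2270
  4       225.00       174.2423       696.9694
  5       225.00       163.4544       817.2718
  6       225.00       153.3343       920.0057
  7     2,225.00     1,422.4257     9,956.9797
  Σ                  2,508.2697    13,555.5257
P = 2,508.2697; D_Mac = 5.40433 yrs; D_mod = 5.06973 yrs.
DV01 ≈ 5.06973 × 2,508.2697 × 0.0001 = 1.271625.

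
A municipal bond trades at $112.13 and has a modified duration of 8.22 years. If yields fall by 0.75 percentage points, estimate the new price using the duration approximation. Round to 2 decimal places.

$119.04

Duration approximation: ΔP/P ≈ -D_mod · Δy = -8.22 × (-0.0075) = +0.061650.
New price ≈ 112.13 × (1 + 0.061650) = 119.0428145.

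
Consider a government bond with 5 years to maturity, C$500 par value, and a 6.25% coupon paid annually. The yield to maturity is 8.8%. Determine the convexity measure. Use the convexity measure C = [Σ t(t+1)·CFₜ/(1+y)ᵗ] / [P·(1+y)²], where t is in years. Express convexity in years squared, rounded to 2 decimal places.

With y = 0.088:
  t   CF        PV=CF/(1+0.088)^t    t·PV        t(t+1)·PV
  1        31.25        28.7224        28.7224          57.4449
  2        31.25        26.3993        52.7986         158.3957
  3        31.25        24.2641        72.7922         291.1686
  4        31.25        22.3015        89.2061         446.0304
  5       531.25       348.4612     1,742.3062      10,453.8369
  Σ                    450.1485     1,985.8254      11,406.8765
P = 450.1485.
Convexity = Σ t(t+1)·PV / [P·(1+y)²] = 11,406.8765 / (450.1485 × 1.183744) = 21.40687.

21.41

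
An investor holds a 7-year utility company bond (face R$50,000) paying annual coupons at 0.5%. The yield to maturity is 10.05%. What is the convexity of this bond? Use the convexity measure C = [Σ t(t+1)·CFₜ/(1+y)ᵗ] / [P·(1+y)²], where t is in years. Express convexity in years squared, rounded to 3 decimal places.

With y = 0.1005:
  t   CF        PV=CF/(1+0.1005)^t    t·PV        t(t+1)·PV
  1       250.00       227.1695       227.1695         454.3389
  2       250.00       206.4239       412.8477       1,238.5432
  3       250.00       187.5728       562.7184       2,250.8736
  4       250.00       170.4433       681.7730       3,408.8651
  5       250.00       154.8780       774.3901       4,646.3405
  6       250.00       140.7342       844.4054       5,910.8375
  7    50,250.00    25,704.2974   179,930.0820   1,439,440.6560
  Σ                 26,791.5191   183,433.3861   1,457,350.4548
P = 26,791.5191.
Convexity = Σ t(t+1)·PV / [P·(1+y)²] = 1,457,350.4548 / (26,791.5191 × 1.211100) = 44.91450.

44.914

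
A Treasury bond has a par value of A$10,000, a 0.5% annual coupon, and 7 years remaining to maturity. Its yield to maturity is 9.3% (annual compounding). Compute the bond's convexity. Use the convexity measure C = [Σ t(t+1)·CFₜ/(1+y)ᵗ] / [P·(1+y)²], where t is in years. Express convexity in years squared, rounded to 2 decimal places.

45.57

With y = 0.093:
  t   CF        PV=CF/(1+0.093)^t    t·PV        t(t+1)·PV
  1        50.00        45.7457        45.7457          91.4913
  2        50.00        41.8533        83.7066         251.1198
  3        50.00        38.2921       114.8764         459.5056
  4        50.00        35.0340       140.1359         700.6794
  5        50.00        32.0530       160.2652         961.5911
  6        50.00        29.3257       175.9545       1,231.6812
  7    10,050.00     5,392.9318    37,750.5226     302,004.1808
  Σ                  5,615.2356    38,471.2068     305,700.2492
P = 5,615.2356.
Convexity = Σ t(t+1)·PV / [P·(1+y)²] = 305,700.2492 / (5,615.2356 × 1.194649) = 45.57089.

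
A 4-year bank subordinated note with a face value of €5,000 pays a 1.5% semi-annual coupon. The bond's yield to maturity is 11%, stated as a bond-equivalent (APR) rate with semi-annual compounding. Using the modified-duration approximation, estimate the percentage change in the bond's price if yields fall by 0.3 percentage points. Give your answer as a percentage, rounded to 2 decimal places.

Periodic yield y = 0.055. Modified duration first:
  t   CF        PV=CF/(1+0.055)^t    t·PV
  1        37.50        35.5450        35.5450
  2        37.50        33.6920        67.3839
  3        37.50        31.9355        95.8065
  4        37.50        30.2706       121.0825
  5        37.50        28.6925       143.4627
  6        37.50        27.1967       163.1803
  7        37.50        25.7789       180.4522
  8     5,037.50     3,282.4293    26,259.4345
  Σ                  3,495.5406    27,066.3477
P = 3,495.5406; D_Mac = 7.74311 half-year periods = 3.87155 yrs; D_mod = 3.87155/(1+0.055) = 3.66972 yrs.
ΔP/P ≈ -D_mod · Δy = -3.66972 × (-0.003) = +0.011009 = +1.1009%.

+1.10%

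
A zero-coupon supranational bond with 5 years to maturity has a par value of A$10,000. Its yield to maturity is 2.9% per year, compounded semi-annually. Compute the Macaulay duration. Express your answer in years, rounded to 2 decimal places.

A zero-coupon bond has a single cash flow at maturity, so its Macaulay duration equals its maturity: 5 years.
(Equivalently: 10 semi-annual periods ÷ 2 = 5 years.)

5.00 years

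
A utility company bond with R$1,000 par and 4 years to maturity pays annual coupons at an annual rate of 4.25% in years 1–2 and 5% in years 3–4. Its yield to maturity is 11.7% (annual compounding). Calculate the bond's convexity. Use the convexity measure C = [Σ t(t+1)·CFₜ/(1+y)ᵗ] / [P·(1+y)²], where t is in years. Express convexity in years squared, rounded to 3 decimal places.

With y = 0.117:
  t   CF        PV=CF/(1+0.117)^t    t·PV        t(t+1)·PV
  1        42.50        38.0483        38.0483          76.0967
  2        42.50        34.0630        68.1260         204.3779
  3        50.00        35.8765       107.6296         430.5184
  4     1,050.00       674.4917     2,697.9668      13,489.8339
  Σ                    782.4795     2,911.7707      14,200.8269
P = 782.4795.
Convexity = Σ t(t+1)·PV / [P·(1+y)²] = 14,200.8269 / (782.4795 × 1.247689) = 14.54569.

14.546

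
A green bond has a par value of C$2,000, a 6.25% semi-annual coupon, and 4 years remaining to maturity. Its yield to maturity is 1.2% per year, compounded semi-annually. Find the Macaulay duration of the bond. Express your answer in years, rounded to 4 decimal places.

Periodic yield y = 0.006. Discount each cash flow and weight by its period:
  t   CF        PV=CF/(1+0.006)^t    t·PV
  1        62.50        62.1272        62.1272
  2        62.50        61.7567       123.5134
  3        62.50        61.3884       184.1651
  4        62.50        61.0222       244.0889
  5        62.50        60.6583       303.2914
  6        62.50        60.2965       361.7790
  7        62.50        59.9369       419.5582
  8     2,062.50     1,966.1204    15,728.9633
  Σ                  2,393.3066    17,427.4866
Price P = Σ PV = 2,393.3066.
Macaulay duration = Σ(t·PV) / P = 17,427.4866 / 2,393.3066 = 7.28176 half-year periods.
In years: 7.28176 / 2 = 3.64088 years.

3.6409 years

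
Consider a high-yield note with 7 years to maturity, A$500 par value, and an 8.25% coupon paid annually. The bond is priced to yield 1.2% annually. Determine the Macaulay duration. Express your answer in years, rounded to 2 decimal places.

5.86 years

Periodic yield y = 0.012. Discount each cash flow and weight by its year:
  t   CF        PV=CF/(1+0.012)^t    t·PV
  1        41.25        40.7609        40.7609
  2        41.25        40.2775        80.5551
  3        41.25        39.7999       119.3998
  4        41.25        39.3280       157.3120
  5        41.25        38.8617       194.3083
  6        41.25        38.4009       230.4051
  7       541.25       497.8911     3,485.2374
  Σ                    735.3199     4,307.9786
Price P = Σ PV = 735.3199.
Macaulay duration = Σ(t·PV) / P = 4,307.9786 / 735.3199 = 5.85865 years.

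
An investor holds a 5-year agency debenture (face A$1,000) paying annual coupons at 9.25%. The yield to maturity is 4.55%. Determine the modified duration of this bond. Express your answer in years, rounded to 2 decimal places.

Periodic yield y = 0.0455. First find Macaulay duration:
  t   CF        PV=CF/(1+0.0455)^t    t·PV
  1        92.50        88.4744        88.4744
  2        92.50        84.6240       169.2480
  3        92.50        80.9412       242.8236
  4        92.50        77.4186       309.6746
  5     1,092.50       874.5835     4,372.9173
  Σ                  1,206.0417     5,183.1379
P = 1,206.0417; Macaulay duration = 5,183.1379 / 1,206.0417 = 4.29764 years.
Modified duration = D_Mac / (1 + y) = 4.29764 / 1.0455 = 4.11061 years.

4.11 years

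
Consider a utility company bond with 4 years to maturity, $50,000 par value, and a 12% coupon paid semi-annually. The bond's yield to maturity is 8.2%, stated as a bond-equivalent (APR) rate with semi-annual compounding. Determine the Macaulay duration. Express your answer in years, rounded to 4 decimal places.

3.3380 years

Periodic yield y = 0.041. Discount each cash flow and weight by its period:
  t   CF        PV=CF/(1+0.041)^t    t·PV
  1     3,000.00     2,881.8444     2,881.8444
  2     3,000.00     2,768.3423     5,536.6847
  3     3,000.00     2,659.3106     7,977.9318
  4     3,000.00     2,554.5731    10,218.2924
  5     3,000.00     2,453.9607    12,269.8036
  6     3,000.00     2,357.3110    14,143.8658
  7     3,000.00     2,264.4678    15,851.2745
  8    53,000.00    38,429.9689   307,439.7516
  Σ                 56,369.7789   376,319.4489
Price P = Σ PV = 56,369.7789.
Macaulay duration = Σ(t·PV) / P = 376,319.4489 / 56,369.7789 = 6.67591 half-year periods.
In years: 6.67591 / 2 = 3.33795 years.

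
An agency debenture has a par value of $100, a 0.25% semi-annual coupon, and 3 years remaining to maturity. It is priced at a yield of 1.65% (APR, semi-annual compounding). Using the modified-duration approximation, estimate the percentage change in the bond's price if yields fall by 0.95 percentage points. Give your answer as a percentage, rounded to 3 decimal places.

Periodic yield y = 0.00825. Modified duration first:
  t   CF        PV=CF/(1+0.00825)^t    t·PV
  1        0.125         0.1240         0.1240
  2        0.125         0.1230         0.2459
  3        0.125         0.1220         0.3659
  4        0.125         0.1210         0.4838
  5        0.125         0.1200         0.5998
  6      100.125        95.3088       571.8530
  Σ                     95.9187       573.6724
P = 95.9187; D_Mac = 5.98082 half-year periods = 2.99041 yrs; D_mod = 2.99041/(1+0.00825) = 2.96594 yrs.
ΔP/P ≈ -D_mod · Δy = -2.96594 × (-0.0095) = +0.028176 = +2.8176%.

+2.818%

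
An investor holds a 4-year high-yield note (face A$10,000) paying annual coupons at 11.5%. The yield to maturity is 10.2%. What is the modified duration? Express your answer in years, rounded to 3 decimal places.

3.117 years

Periodic yield y = 0.102. First find Macaulay duration:
  t   CF        PV=CF/(1+0.102)^t    t·PV
  1     1,150.00     1,043.5572     1,043.5572
  2     1,150.00       946.9666     1,893.9332
  3     1,150.00       859.3163     2,577.9489
  4    11,150.00     7,560.4647    30,241.8588
  Σ                 10,410.3047    35,757.2980
P = 10,410.3047; Macaulay duration = 35,757.2980 / 10,410.3047 = 3.43480 years.
Modified duration = D_Mac / (1 + y) = 3.43480 / 1.102 = 3.11688 years.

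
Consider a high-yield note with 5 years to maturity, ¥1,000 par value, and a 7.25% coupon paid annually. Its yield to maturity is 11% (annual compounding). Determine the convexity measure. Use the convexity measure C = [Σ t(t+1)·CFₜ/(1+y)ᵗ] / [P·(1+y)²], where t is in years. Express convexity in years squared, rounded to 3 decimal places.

19.946

With y = 0.11:
  t   CF        PV=CF/(1+0.11)^t    t·PV        t(t+1)·PV
  1        72.50        65.3153        65.3153         130.6306
  2        72.50        58.8426       117.6853         353.0558
  3        72.50        53.0114       159.0341         636.1365
  4        72.50        47.7580       191.0320         955.1599
  5     1,072.50       636.4765     3,182.3827      19,094.2965
  Σ                    861.4039     3,715.4494      21,169.2793
P = 861.4039.
Convexity = Σ t(t+1)·PV / [P·(1+y)²] = 21,169.2793 / (861.4039 × 1.232100) = 19.94588.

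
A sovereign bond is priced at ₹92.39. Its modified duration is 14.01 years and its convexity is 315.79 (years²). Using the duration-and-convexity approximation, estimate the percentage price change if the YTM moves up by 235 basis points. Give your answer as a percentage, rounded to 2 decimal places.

-24.20%

Duration effect: -D_mod·Δy = -14.01 × (+0.0235) = -0.329235
Convexity effect: ½·C·(Δy)² = 0.5 × 315.79 × (0.0235)² = +0.08719751375
ΔP/P ≈ -0.329235 + 0.08719751375 = -0.24203748625
= -24.203748625%.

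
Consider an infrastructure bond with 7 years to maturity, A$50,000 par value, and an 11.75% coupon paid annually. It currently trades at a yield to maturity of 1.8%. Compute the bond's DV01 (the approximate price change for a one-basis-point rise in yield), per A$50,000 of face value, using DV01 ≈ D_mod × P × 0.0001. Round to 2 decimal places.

A$45.13

Periodic yield y = 0.018.
  t   CF        PV=CF/(1+0.018)^t    t·PV
  1     5,875.00     5,771.1198     5,771.1198
  2     5,875.00     5,669.0765    11,338.1529
  3     5,875.00     5,568.8374    16,706.5122
  4     5,875.00     5,470.3707    21,881.4829
  5     5,875.00     5,373.6451    26,868.2255
  6     5,875.00     5,278.6298    31,671.7786
  7    55,875.00    49,315.4602   345,208.2213
  Σ                 82,447.1395   459,445.4934
P = 82,447.1395; D_Mac = 5.57261 yrs; D_mod = 5.47407 yrs.
DV01 ≈ 5.47407 × 82,447.1395 × 0.0001 = 45.132170.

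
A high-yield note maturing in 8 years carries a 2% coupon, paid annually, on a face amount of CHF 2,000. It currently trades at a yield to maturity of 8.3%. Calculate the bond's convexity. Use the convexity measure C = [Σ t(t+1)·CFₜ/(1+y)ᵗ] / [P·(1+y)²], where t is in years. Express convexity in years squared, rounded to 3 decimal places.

54.432

With y = 0.083:
  t   CF        PV=CF/(1+0.083)^t    t·PV        t(t+1)·PV
  1        40.00        36.9344        36.9344          73.8689
  2        40.00        34.1038        68.2076         204.6229
  3        40.00        31.4901        94.4704         377.8817
  4        40.00        29.0768       116.3071         581.5354
  5        40.00        26.8484       134.2418         805.4507
  6        40.00        24.7907       148.7444       1,041.2105
  7        40.00        22.8908       160.2355       1,281.8843
  8     2,040.00     1,077.9597     8,623.6774      77,613.0965
  Σ                  1,284.0947     9,382.8187      81,979.5510
P = 1,284.0947.
Convexity = Σ t(t+1)·PV / [P·(1+y)²] = 81,979.5510 / (1,284.0947 × 1.172889) = 54.43166.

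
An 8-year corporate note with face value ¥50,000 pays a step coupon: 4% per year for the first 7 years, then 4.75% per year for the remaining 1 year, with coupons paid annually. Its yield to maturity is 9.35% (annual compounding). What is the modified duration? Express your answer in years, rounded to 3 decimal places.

Periodic yield y = 0.0935. First find Macaulay duration:
  t   CF        PV=CF/(1+0.0935)^t    t·PV
  1     2,000.00     1,828.9895     1,828.9895
  2     2,000.00     1,672.6013     3,345.2025
  3     2,000.00     1,529.5851     4,588.7552
  4     2,000.00     1,398.7975     5,595.1900
  5     2,000.00     1,279.1930     6,395.9648
  6     2,000.00     1,169.8152     7,018.8914
  7     2,000.00     1,069.7899     7,488.5291
  8    52,375.00    25,619.6821   204,957.4570
  Σ                 35,568.4535   241,218.9795
P = 35,568.4535; Macaulay duration = 241,218.9795 / 35,568.4535 = 6.78182 years.
Modified duration = D_Mac / (1 + y) = 6.78182 / 1.0935 = 6.20194 years.

6.202 years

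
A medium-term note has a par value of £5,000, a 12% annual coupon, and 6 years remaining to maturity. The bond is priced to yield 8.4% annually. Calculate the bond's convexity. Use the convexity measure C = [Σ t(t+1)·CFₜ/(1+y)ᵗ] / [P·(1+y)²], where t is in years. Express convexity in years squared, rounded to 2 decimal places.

With y = 0.084:
  t   CF        PV=CF/(1+0.084)^t    t·PV        t(t+1)·PV
  1       600.00       553.5055       553.5055       1,107.0111
  2       600.00       510.6140     1,021.2279       3,063.6838
  3       600.00       471.0461     1,413.1383       5,652.5531
  4       600.00       434.5444     1,738.1775       8,690.8873
  5       600.00       400.8712     2,004.3559      12,026.1355
  6     5,600.00     3,451.5354    20,709.2125     144,964.4874
  Σ                  5,822.1166    27,439.6176     175,504.7581
P = 5,822.1166.
Convexity = Σ t(t+1)·PV / [P·(1+y)²] = 175,504.7581 / (5,822.1166 × 1.175056) = 25.65367.

25.65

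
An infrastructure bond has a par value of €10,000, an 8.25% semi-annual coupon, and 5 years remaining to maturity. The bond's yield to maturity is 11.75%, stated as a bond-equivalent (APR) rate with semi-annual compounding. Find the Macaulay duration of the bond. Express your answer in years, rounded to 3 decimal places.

Periodic yield y = 0.05875. Discount each cash flow and weight by its period:
  t   CF        PV=CF/(1+0.05875)^t    t·PV
  1       412.50       389.6104       389.6104
  2       412.50       367.9909       735.9818
  3       412.50       347.5711     1,042.7134
  4       412.50       328.2844     1,313.1376
  5       412.50       310.0679     1,550.3396
  6       412.50       292.8623     1,757.1736
  7       412.50       276.6113     1,936.2794
  8       412.50       261.2622     2,090.0975
  9       412.50       246.7648     2,220.8829
  10   10,412.50     5,883.2971    58,832.9711
  Σ                  8,704.3224    71,869.1873
Price P = Σ PV = 8,704.3224.
Macaulay duration = Σ(t·PV) / P = 71,869.1873 / 8,704.3224 = 8.25672 half-year periods.
In years: 8.25672 / 2 = 4.12836 years.

4.128 years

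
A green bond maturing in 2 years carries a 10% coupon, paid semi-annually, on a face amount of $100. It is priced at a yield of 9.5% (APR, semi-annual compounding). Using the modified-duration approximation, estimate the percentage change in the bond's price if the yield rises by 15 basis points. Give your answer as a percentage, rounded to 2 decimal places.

-0.27%

Periodic yield y = 0.0475. Modified duration first:
  t   CF        PV=CF/(1+0.0475)^t    t·PV
  1         5.00         4.7733         4.7733
  2         5.00         4.5568         9.1136
  3         5.00         4.3502        13.0506
  4       105.00        87.2114       348.8455
  Σ                    100.8917       375.7830
P = 100.8917; D_Mac = 3.72462 half-year periods = 1.86231 yrs; D_mod = 1.86231/(1+0.0475) = 1.77786 yrs.
ΔP/P ≈ -D_mod · Δy = -1.77786 × (+0.0015) = -0.002667 = -0.2667%.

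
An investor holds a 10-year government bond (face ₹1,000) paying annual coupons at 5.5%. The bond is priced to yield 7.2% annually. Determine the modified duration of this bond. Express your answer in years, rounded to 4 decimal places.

Periodic yield y = 0.072. First find Macaulay duration:
  t   CF        PV=CF/(1+0.072)^t    t·PV
  1        55.00        51.3060        51.3060
  2        55.00        47.8600        95.7201
  3        55.00        44.6456       133.9367
  4        55.00        41.6470       166.5879
  5        55.00        38.8498       194.2490
  6        55.00        36.2405       217.4429
  7        55.00        33.8064       236.6449
  8        55.00        31.5358       252.2867
  9        55.00        29.4178       264.7599
  10    1,055.00       526.3863     5,263.8633
  Σ                    881.6952     6,876.7974
P = 881.6952; Macaulay duration = 6,876.7974 / 881.6952 = 7.79952 years.
Modified duration = D_Mac / (1 + y) = 7.79952 / 1.072 = 7.27567 years.

7.2757 years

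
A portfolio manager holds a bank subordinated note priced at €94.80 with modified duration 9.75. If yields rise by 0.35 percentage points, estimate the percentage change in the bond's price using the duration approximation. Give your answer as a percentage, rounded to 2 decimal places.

Duration approximation: ΔP/P ≈ -D_mod · Δy = -9.75 × (+0.0035) = -0.034125.
As a percentage: -3.4125%.

-3.41%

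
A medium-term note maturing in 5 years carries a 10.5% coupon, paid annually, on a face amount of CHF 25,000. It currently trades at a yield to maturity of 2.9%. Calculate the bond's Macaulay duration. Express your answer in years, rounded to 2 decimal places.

4.26 years

Periodic yield y = 0.029. Discount each cash flow and weight by its year:
  t   CF        PV=CF/(1+0.029)^t    t·PV
  1     2,625.00     2,551.0204     2,551.0204
  2     2,625.00     2,479.1258     4,958.2515
  3     2,625.00     2,409.2573     7,227.7719
  4     2,625.00     2,341.3579     9,365.4317
  5    27,625.00    23,945.5829   119,727.9144
  Σ                 33,726.3443   143,830.3899
Price P = Σ PV = 33,726.3443.
Macaulay duration = Σ(t·PV) / P = 143,830.3899 / 33,726.3443 = 4.26463 years.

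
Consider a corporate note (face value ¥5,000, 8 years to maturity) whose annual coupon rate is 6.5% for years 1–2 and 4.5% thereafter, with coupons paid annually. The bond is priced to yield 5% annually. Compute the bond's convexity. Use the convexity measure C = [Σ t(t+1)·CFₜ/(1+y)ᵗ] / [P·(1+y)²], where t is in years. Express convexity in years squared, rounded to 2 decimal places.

With y = 0.05:
  t   CF        PV=CF/(1+0.05)^t    t·PV        t(t+1)·PV
  1       325.00       309.5238       309.5238         619.0476
  2       325.00       294.7846       589.5692       1,768.7075
  3       225.00       194.3635       583.0904       2,332.3615
  4       225.00       185.1081       740.4322       3,702.1611
  5       225.00       176.2934       881.4669       5,288.8016
  6       225.00       167.8985     1,007.3908       7,051.7355
  7       225.00       159.9033     1,119.3231       8,954.5848
  8     5,225.00     3,536.4857    28,291.8853     254,626.9680
  Σ                  5,024.3607    33,522.6817     284,344.3676
P = 5,024.3607.
Convexity = Σ t(t+1)·PV / [P·(1+y)²] = 284,344.3676 / (5,024.3607 × 1.102500) = 51.33165.

51.33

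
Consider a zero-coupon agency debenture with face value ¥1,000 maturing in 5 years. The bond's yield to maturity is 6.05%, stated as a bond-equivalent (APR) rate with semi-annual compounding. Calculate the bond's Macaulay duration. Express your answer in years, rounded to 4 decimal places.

5.0000 years

A zero-coupon bond has a single cash flow at maturity, so its Macaulay duration equals its maturity: 5 years.
(Equivalently: 10 semi-annual periods ÷ 2 = 5 years.)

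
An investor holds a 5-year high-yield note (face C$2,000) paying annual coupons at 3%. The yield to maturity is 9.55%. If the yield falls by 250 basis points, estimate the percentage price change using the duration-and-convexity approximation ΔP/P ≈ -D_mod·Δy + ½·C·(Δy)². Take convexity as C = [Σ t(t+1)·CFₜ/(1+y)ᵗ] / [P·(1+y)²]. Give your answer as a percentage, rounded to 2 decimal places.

With y = 0.0955:
  t   CF        PV=CF/(1+0.0955)^t    t·PV        t(t+1)·PV
  1        60.00        54.7695        54.7695         109.5390
  2        60.00        49.9950        99.9900         299.9699
  3        60.00        45.6367       136.9101         547.6402
  4        60.00        41.6583       166.6333         833.1663
  5     2,060.00     1,305.5855     6,527.9274      39,167.5643
  Σ                  1,497.6450     6,986.2302      40,957.8799
P = 1,497.6450; D_Mac = 4.66481 yrs; D_mod = 4.25816 yrs; C = 22.78787.
Duration effect: -4.25816 × (-0.025) = +0.106454
Convexity effect: 0.5 × 22.78787 × (-0.025)² = +0.0071212
ΔP/P ≈ +0.106454 + 0.0071212 = +0.113575 = +11.3575%.

+11.36%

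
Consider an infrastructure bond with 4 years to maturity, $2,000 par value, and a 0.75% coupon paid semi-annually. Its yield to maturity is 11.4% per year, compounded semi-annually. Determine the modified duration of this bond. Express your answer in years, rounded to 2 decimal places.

3.72 years

Periodic yield y = 0.057. First find Macaulay duration:
  t   CF        PV=CF/(1+0.057)^t    t·PV
  1         7.50         7.0956         7.0956
  2         7.50         6.7129        13.4258
  3         7.50         6.3509        19.0527
  4         7.50         6.0084        24.0337
  5         7.50         5.6844        28.4221
  6         7.50         5.3779        32.2673
  7         7.50         5.0879        35.6151
  8     2,007.50     1,288.4147    10,307.3172
  Σ                  1,330.7327    10,467.2296
P = 1,330.7327; Macaulay duration = 10,467.2296 / 1,330.7327 = 7.86576 half-year periods = 3.93288 years.
Modified duration = D_Mac / (1 + y) = 3.93288 / 1.057 = 3.72080 years.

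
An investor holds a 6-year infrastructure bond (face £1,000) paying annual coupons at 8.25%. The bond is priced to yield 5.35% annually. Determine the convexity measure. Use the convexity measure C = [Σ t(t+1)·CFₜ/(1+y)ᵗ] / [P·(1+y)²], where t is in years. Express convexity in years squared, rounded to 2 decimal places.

29.85

With y = 0.0535:
  t   CF        PV=CF/(1+0.0535)^t    t·PV        t(t+1)·PV
  1        82.50        78.3104        78.3104         156.6208
  2        82.50        74.3335       148.6671         446.0013
  3        82.50        70.5587       211.6760         846.7039
  4        82.50        66.9755       267.9019       1,339.5095
  5        82.50        63.5743       317.8713       1,907.2275
  6     1,082.50       791.8094     4,750.8565      33,255.9957
  Σ                  1,145.5617     5,775.2832      37,952.0587
P = 1,145.5617.
Convexity = Σ t(t+1)·PV / [P·(1+y)²] = 37,952.0587 / (1,145.5617 × 1.109862) = 29.85024.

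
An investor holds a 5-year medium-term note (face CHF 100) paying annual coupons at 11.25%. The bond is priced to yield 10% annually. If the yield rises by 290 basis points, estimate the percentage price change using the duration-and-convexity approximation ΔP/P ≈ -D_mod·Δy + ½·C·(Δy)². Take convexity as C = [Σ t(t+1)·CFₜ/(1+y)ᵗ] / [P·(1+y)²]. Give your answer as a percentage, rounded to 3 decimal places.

-10.034%

With y = 0.1:
  t   CF        PV=CF/(1+0.1)^t    t·PV        t(t+1)·PV
  1        11.25        10.2273        10.2273          20.4545
  2        11.25         9.2975        18.5950          55.7851
  3        11.25         8.4523        25.3569         101.4275
  4        11.25         7.6839        30.7356         153.6780
  5       111.25        69.0775       345.3875       2,072.3249
  Σ                    104.7385       430.3023       2,403.6701
P = 104.7385; D_Mac = 4.10835 yrs; D_mod = 3.73486 yrs; C = 18.96633.
Duration effect: -3.73486 × (+0.029) = -0.108311
Convexity effect: 0.5 × 18.96633 × (0.029)² = +0.0079753
ΔP/P ≈ -0.108311 + 0.0079753 = -0.100336 = -10.0336%.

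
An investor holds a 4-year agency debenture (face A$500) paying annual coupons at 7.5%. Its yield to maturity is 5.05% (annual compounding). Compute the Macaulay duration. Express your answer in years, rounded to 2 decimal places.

Periodic yield y = 0.0505. Discount each cash flow and weight by its year:
  t   CF        PV=CF/(1+0.0505)^t    t·PV
  1        37.50        35.6973        35.6973
  2        37.50        33.9812        67.9625
  3        37.50        32.3477        97.0430
  4       537.50       441.3613     1,765.4452
  Σ                    543.3875     1,966.1480
Price P = Σ PV = 543.3875.
Macaulay duration = Σ(t·PV) / P = 1,966.1480 / 543.3875 = 3.61832 years.

3.62 years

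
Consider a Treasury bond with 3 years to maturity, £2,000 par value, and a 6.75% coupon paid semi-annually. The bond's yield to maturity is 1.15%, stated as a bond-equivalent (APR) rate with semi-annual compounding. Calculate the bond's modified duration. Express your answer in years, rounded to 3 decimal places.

Periodic yield y = 0.00575. First find Macaulay duration:
  t   CF        PV=CF/(1+0.00575)^t    t·PV
  1        67.50        67.1141        67.1141
  2        67.50        66.7304       133.4608
  3        67.50        66.3489       199.0467
  4        67.50        65.9696       263.8783
  5        67.50        65.5924       327.9620
  6     2,067.50     1,997.5850    11,985.5101
  Σ                  2,329.3404    12,976.9719
P = 2,329.3404; Macaulay duration = 12,976.9719 / 2,329.3404 = 5.57109 half-year periods = 2.78555 years.
Modified duration = D_Mac / (1 + y) = 2.78555 / 1.00575 = 2.76962 years.

2.770 years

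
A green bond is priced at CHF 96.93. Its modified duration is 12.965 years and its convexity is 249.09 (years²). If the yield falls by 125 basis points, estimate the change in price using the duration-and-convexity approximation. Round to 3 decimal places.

Duration effect: -D_mod·Δy = -12.965 × (-0.0125) = +0.1620625
Convexity effect: ½·C·(Δy)² = 0.5 × 249.09 × (-0.0125)² = +0.01946015625
ΔP/P ≈ +0.1620625 + 0.01946015625 = +0.18152265625
ΔP ≈ 96.93 × (+0.18152265625) = +17.5949910703125.

+CHF 17.595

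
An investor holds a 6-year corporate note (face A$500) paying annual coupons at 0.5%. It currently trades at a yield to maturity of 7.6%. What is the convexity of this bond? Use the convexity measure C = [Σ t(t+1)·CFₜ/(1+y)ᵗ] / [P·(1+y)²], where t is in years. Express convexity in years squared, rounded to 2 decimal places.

35.52

With y = 0.076:
  t   CF        PV=CF/(1+0.076)^t    t·PV        t(t+1)·PV
  1         2.50         2.3234         2.3234           4.6468
  2         2.50         2.1593         4.3186          12.9559
  3         2.50         2.0068         6.0204          24.0816
  4         2.50         1.8651         7.4602          37.3010
  5         2.50         1.7333         8.6666          51.9996
  6       502.50       323.7893     1,942.7356      13,599.1489
  Σ                    333.8772     1,971.5248      13,730.1338
P = 333.8772.
Convexity = Σ t(t+1)·PV / [P·(1+y)²] = 13,730.1338 / (333.8772 × 1.157776) = 35.51923.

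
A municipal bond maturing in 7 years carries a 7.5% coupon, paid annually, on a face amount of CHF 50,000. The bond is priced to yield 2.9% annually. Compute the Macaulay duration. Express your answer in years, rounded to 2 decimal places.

5.87 years

Periodic yield y = 0.029. Discount each cash flow and weight by its year:
  t   CF        PV=CF/(1+0.029)^t    t·PV
  1     3,750.00     3,644.3149     3,644.3149
  2     3,750.00     3,541.6082     7,083.2165
  3     3,750.00     3,441.7961    10,325.3884
  4     3,750.00     3,344.7970    13,379.1881
  5     3,750.00     3,250.5316    16,252.6581
  6     3,750.00     3,158.9228    18,953.5371
  7    53,750.00    44,001.8408   308,012.8855
  Σ                 64,383.8115   377,651.1885
Price P = Σ PV = 64,383.8115.
Macaulay duration = Σ(t·PV) / P = 377,651.1885 / 64,383.8115 = 5.86562 years.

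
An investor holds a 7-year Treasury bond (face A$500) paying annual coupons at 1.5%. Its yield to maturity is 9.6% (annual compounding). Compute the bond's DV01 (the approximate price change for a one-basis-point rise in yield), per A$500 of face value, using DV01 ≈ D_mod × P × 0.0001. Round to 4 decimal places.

A$0.1804

Periodic yield y = 0.096.
  t   CF        PV=CF/(1+0.096)^t    t·PV
  1         7.50         6.8431         6.8431
  2         7.50         6.2437        12.4873
  3         7.50         5.6968        17.0903
  4         7.50         5.1978        20.7912
  5         7.50         4.7425        23.7126
  6         7.50         4.3271        25.9627
  7       507.50       267.1543     1,870.0801
  Σ                    300.2052     1,976.9673
P = 300.2052; D_Mac = 6.58539 yrs; D_mod = 6.00856 yrs.
DV01 ≈ 6.00856 × 300.2052 × 0.0001 = 0.180380.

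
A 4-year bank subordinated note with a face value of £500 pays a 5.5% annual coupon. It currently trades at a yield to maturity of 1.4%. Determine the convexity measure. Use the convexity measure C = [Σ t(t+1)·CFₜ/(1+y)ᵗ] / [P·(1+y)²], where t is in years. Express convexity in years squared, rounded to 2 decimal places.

17.65

With y = 0.014:
  t   CF        PV=CF/(1+0.014)^t    t·PV        t(t+1)·PV
  1        27.50        27.1203        27.1203          54.2406
  2        27.50        26.7459        53.4917         160.4752
  3        27.50        26.3766        79.1298         316.5192
  4       527.50       498.9656     1,995.8626       9,979.3129
  Σ                    579.2084     2,155.6044      10,510.5480
P = 579.2084.
Convexity = Σ t(t+1)·PV / [P·(1+y)²] = 10,510.5480 / (579.2084 × 1.028196) = 17.64878.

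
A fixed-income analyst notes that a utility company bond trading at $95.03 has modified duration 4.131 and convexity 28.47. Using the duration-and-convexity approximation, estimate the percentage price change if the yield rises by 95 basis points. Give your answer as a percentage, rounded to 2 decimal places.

Duration effect: -D_mod·Δy = -4.131 × (+0.0095) = -0.0392445
Convexity effect: ½·C·(Δy)² = 0.5 × 28.47 × (0.0095)² = +0.00128470875
ΔP/P ≈ -0.0392445 + 0.00128470875 = -0.03795979125
= -3.795979125%.

-3.80%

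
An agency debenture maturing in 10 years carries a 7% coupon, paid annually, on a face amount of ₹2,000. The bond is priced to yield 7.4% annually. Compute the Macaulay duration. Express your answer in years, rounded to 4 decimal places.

7.4764 years

Periodic yield y = 0.074. Discount each cash flow and weight by its year:
  t   CF        PV=CF/(1+0.074)^t    t·PV
  1       140.00       130.3538       130.3538
  2       140.00       121.3723       242.7445
  3       140.00       113.0096       339.0287
  4       140.00       105.2231       420.8922
  5       140.00        97.9731       489.8653
  6       140.00        91.2226       547.3355
  7       140.00        84.9372       594.5606
  8       140.00        79.0849       632.6795
  9       140.00        73.6359       662.7230
  10    2,140.00     1,048.0234    10,480.2335
  Σ                  1,944.8357    14,540.4166
Price P = Σ PV = 1,944.8357.
Macaulay duration = Σ(t·PV) / P = 14,540.4166 / 1,944.8357 = 7.47642 years.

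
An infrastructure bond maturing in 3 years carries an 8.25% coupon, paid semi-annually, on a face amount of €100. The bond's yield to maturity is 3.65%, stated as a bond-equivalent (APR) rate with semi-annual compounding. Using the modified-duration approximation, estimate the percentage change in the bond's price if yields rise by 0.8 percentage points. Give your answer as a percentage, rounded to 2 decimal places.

Periodic yield y = 0.01825. Modified duration first:
  t   CF        PV=CF/(1+0.01825)^t    t·PV
  1        4.125         4.0511         4.0511
  2        4.125         3.9785         7.9569
  3        4.125         3.9072        11.7215
  4        4.125         3.8371        15.3485
  5        4.125         3.7684        18.8418
  6      104.125        93.4176       560.5053
  Σ                    112.9597       618.4251
P = 112.9597; D_Mac = 5.47474 half-year periods = 2.73737 yrs; D_mod = 2.73737/(1+0.01825) = 2.68831 yrs.
ΔP/P ≈ -D_mod · Δy = -2.68831 × (+0.008) = -0.021506 = -2.1506%.

-2.15%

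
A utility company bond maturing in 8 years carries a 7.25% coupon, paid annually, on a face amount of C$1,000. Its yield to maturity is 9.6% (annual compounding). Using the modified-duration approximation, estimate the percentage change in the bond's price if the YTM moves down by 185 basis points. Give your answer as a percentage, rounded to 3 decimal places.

+10.485%

Periodic yield y = 0.096. Modified duration first:
  t   CF        PV=CF/(1+0.096)^t    t·PV
  1        72.50        66.1496        66.1496
  2        72.50        60.3555       120.7110
  3        72.50        55.0689       165.2067
  4        72.50        50.2453       200.9814
  5        72.50        45.8443       229.2214
  6        72.50        41.8287       250.9724
  7        72.50        38.1649       267.1543
  8     1,072.50       515.1253     4,121.0023
  Σ                    872.7826     5,421.3991
P = 872.7826; D_Mac = 6.21163 yrs; D_mod = 6.21163/(1+0.096) = 5.66754 yrs.
ΔP/P ≈ -D_mod · Δy = -5.66754 × (-0.0185) = +0.104850 = +10.4850%.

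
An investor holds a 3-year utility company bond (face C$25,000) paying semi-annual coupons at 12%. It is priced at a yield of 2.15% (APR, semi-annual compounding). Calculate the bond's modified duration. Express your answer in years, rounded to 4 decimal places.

Periodic yield y = 0.01075. First find Macaulay duration:
  t   CF        PV=CF/(1+0.01075)^t    t·PV
  1     1,500.00     1,484.0465     1,484.0465
  2     1,500.00     1,468.2627     2,936.5254
  3     1,500.00     1,452.6467     4,357.9402
  4     1,500.00     1,437.1969     5,748.7874
  5     1,500.00     1,421.9113     7,109.5566
  6    26,500.00    24,853.2606   149,119.5637
  Σ                 32,117.3247   170,756.4197
P = 32,117.3247; Macaulay duration = 170,756.4197 / 32,117.3247 = 5.31665 half-year periods = 2.65832 years.
Modified duration = D_Mac / (1 + y) = 2.65832 / 1.01075 = 2.63005 years.

2.6300 years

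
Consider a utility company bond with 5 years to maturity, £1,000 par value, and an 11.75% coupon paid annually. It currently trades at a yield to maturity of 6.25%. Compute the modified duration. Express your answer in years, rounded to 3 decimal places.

3.908 years

Periodic yield y = 0.0625. First find Macaulay duration:
  t   CF        PV=CF/(1+0.0625)^t    t·PV
  1       117.50       110.5882       110.5882
  2       117.50       104.0830       208.1661
  3       117.50        97.9605       293.8815
  4       117.50        92.1981       368.7925
  5     1,117.50       825.2829     4,126.4144
  Σ                  1,230.1128     5,107.8428
P = 1,230.1128; Macaulay duration = 5,107.8428 / 1,230.1128 = 4.15234 years.
Modified duration = D_Mac / (1 + y) = 4.15234 / 1.0625 = 3.90808 years.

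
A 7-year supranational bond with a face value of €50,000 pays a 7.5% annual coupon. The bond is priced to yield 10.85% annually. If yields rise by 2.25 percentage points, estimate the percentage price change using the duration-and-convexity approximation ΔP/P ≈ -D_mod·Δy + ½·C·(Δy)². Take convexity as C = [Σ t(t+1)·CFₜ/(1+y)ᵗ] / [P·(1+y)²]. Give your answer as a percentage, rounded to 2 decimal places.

With y = 0.1085:
  t   CF        PV=CF/(1+0.1085)^t    t·PV        t(t+1)·PV
  1     3,750.00     3,382.9499     3,382.9499       6,765.8999
  2     3,750.00     3,051.8267     6,103.6535      18,310.9604
  3     3,750.00     2,753.1139     8,259.3416      33,037.3665
  4     3,750.00     2,483.6390     9,934.5562      49,672.7808
  5     3,750.00     2,240.5404    11,202.7020      67,216.2122
  6     3,750.00     2,021.2363    12,127.4176      84,891.9234
  7    53,750.00    26,135.3660   182,947.5620   1,463,580.4963
  Σ                 42,068.6723   233,958.1829   1,723,475.6395
P = 42,068.6723; D_Mac = 5.56134 yrs; D_mod = 5.01700 yrs; C = 33.34072.
Duration effect: -5.01700 × (+0.0225) = -0.112882
Convexity effect: 0.5 × 33.34072 × (0.0225)² = +0.0084394
ΔP/P ≈ -0.112882 + 0.0084394 = -0.104443 = -10.4443%.

-10.44%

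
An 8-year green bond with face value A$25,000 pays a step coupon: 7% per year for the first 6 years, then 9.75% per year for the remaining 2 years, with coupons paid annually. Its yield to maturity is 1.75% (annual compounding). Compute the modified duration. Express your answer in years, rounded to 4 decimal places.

6.5727 years

Periodic yield y = 0.0175. First find Macaulay duration:
  t   CF        PV=CF/(1+0.0175)^t    t·PV
  1     1,750.00     1,719.9017     1,719.9017
  2     1,750.00     1,690.3211     3,380.6422
  3     1,750.00     1,661.2492     4,983.7477
  4     1,750.00     1,632.6774     6,530.7095
  5     1,750.00     1,604.5969     8,022.9847
  6     1,750.00     1,576.9994     9,461.9967
  7     2,437.50     2,158.7567    15,111.2969
  8    27,437.50    23,881.9175   191,055.3403
  Σ                 35,926.4201   240,266.6198
P = 35,926.4201; Macaulay duration = 240,266.6198 / 35,926.4201 = 6.68774 years.
Modified duration = D_Mac / (1 + y) = 6.68774 / 1.0175 = 6.57272 years.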